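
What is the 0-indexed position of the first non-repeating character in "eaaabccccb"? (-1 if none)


Input: eaaabccccb
Character frequencies:
  'a': 3
  'b': 2
  'c': 4
  'e': 1
Scanning left to right for freq == 1:
  Position 0 ('e'): unique! => answer = 0

0


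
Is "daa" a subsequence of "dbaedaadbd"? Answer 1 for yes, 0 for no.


Check if "daa" is a subsequence of "dbaedaadbd"
Greedy scan:
  Position 0 ('d'): matches sub[0] = 'd'
  Position 1 ('b'): no match needed
  Position 2 ('a'): matches sub[1] = 'a'
  Position 3 ('e'): no match needed
  Position 4 ('d'): no match needed
  Position 5 ('a'): matches sub[2] = 'a'
  Position 6 ('a'): no match needed
  Position 7 ('d'): no match needed
  Position 8 ('b'): no match needed
  Position 9 ('d'): no match needed
All 3 characters matched => is a subsequence

1


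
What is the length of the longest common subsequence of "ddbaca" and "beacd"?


LCS of "ddbaca" and "beacd"
DP table:
           b    e    a    c    d
      0    0    0    0    0    0
  d   0    0    0    0    0    1
  d   0    0    0    0    0    1
  b   0    1    1    1    1    1
  a   0    1    1    2    2    2
  c   0    1    1    2    3    3
  a   0    1    1    2    3    3
LCS length = dp[6][5] = 3

3


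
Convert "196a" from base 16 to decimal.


Input: "196a" in base 16
Positional expansion:
  Digit '1' (value 1) x 16^3 = 4096
  Digit '9' (value 9) x 16^2 = 2304
  Digit '6' (value 6) x 16^1 = 96
  Digit 'a' (value 10) x 16^0 = 10
Sum = 6506

6506


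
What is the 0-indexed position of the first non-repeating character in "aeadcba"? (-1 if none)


Input: aeadcba
Character frequencies:
  'a': 3
  'b': 1
  'c': 1
  'd': 1
  'e': 1
Scanning left to right for freq == 1:
  Position 0 ('a'): freq=3, skip
  Position 1 ('e'): unique! => answer = 1

1


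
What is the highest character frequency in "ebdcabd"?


Input: ebdcabd
Character counts:
  'a': 1
  'b': 2
  'c': 1
  'd': 2
  'e': 1
Maximum frequency: 2

2


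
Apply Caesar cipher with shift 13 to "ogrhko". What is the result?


Caesar cipher: shift "ogrhko" by 13
  'o' (pos 14) + 13 = pos 1 = 'b'
  'g' (pos 6) + 13 = pos 19 = 't'
  'r' (pos 17) + 13 = pos 4 = 'e'
  'h' (pos 7) + 13 = pos 20 = 'u'
  'k' (pos 10) + 13 = pos 23 = 'x'
  'o' (pos 14) + 13 = pos 1 = 'b'
Result: bteuxb

bteuxb


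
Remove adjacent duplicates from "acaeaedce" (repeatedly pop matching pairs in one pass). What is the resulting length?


Input: acaeaedce
Stack-based adjacent duplicate removal:
  Read 'a': push. Stack: a
  Read 'c': push. Stack: ac
  Read 'a': push. Stack: aca
  Read 'e': push. Stack: acae
  Read 'a': push. Stack: acaea
  Read 'e': push. Stack: acaeae
  Read 'd': push. Stack: acaeaed
  Read 'c': push. Stack: acaeaedc
  Read 'e': push. Stack: acaeaedce
Final stack: "acaeaedce" (length 9)

9


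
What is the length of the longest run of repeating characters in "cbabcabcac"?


Input: "cbabcabcac"
Scanning for longest run:
  Position 1 ('b'): new char, reset run to 1
  Position 2 ('a'): new char, reset run to 1
  Position 3 ('b'): new char, reset run to 1
  Position 4 ('c'): new char, reset run to 1
  Position 5 ('a'): new char, reset run to 1
  Position 6 ('b'): new char, reset run to 1
  Position 7 ('c'): new char, reset run to 1
  Position 8 ('a'): new char, reset run to 1
  Position 9 ('c'): new char, reset run to 1
Longest run: 'c' with length 1

1


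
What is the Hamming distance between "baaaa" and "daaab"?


Comparing "baaaa" and "daaab" position by position:
  Position 0: 'b' vs 'd' => differ
  Position 1: 'a' vs 'a' => same
  Position 2: 'a' vs 'a' => same
  Position 3: 'a' vs 'a' => same
  Position 4: 'a' vs 'b' => differ
Total differences (Hamming distance): 2

2


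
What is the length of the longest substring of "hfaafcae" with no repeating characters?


Input: "hfaafcae"
Sliding window (track last position of each char):
  Position 0 ('h'): window [0,0] length 1 -- new best
  Position 1 ('f'): window [0,1] length 2 -- new best
  Position 2 ('a'): window [0,2] length 3 -- new best
  Position 3 ('a'): repeat (last at 2), move window start to 3
  Position 3 ('a'): window [3,3] length 1
  Position 4 ('f'): window [3,4] length 2
  Position 5 ('c'): window [3,5] length 3
  Position 6 ('a'): repeat (last at 3), move window start to 4
  Position 6 ('a'): window [4,6] length 3
  Position 7 ('e'): window [4,7] length 4 -- new best
Longest substring with no repeats: "fcae" with length 4

4


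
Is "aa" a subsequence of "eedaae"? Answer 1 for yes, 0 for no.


Check if "aa" is a subsequence of "eedaae"
Greedy scan:
  Position 0 ('e'): no match needed
  Position 1 ('e'): no match needed
  Position 2 ('d'): no match needed
  Position 3 ('a'): matches sub[0] = 'a'
  Position 4 ('a'): matches sub[1] = 'a'
  Position 5 ('e'): no match needed
All 2 characters matched => is a subsequence

1


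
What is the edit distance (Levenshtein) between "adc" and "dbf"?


Computing edit distance: "adc" -> "dbf"
DP table:
           d    b    f
      0    1    2    3
  a   1    1    2    3
  d   2    1    2    3
  c   3    2    2    3
Edit distance = dp[3][3] = 3

3


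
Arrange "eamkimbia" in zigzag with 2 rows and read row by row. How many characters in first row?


Zigzag "eamkimbia" into 2 rows:
Placing characters:
  'e' => row 0
  'a' => row 1
  'm' => row 0
  'k' => row 1
  'i' => row 0
  'm' => row 1
  'b' => row 0
  'i' => row 1
  'a' => row 0
Rows:
  Row 0: "emiba"
  Row 1: "akmi"
First row length: 5

5


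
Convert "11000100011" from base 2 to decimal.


Input: "11000100011" in base 2
Positional expansion:
  Digit '1' (value 1) x 2^10 = 1024
  Digit '1' (value 1) x 2^9 = 512
  Digit '0' (value 0) x 2^8 = 0
  Digit '0' (value 0) x 2^7 = 0
  Digit '0' (value 0) x 2^6 = 0
  Digit '1' (value 1) x 2^5 = 32
  Digit '0' (value 0) x 2^4 = 0
  Digit '0' (value 0) x 2^3 = 0
  Digit '0' (value 0) x 2^2 = 0
  Digit '1' (value 1) x 2^1 = 2
  Digit '1' (value 1) x 2^0 = 1
Sum = 1571

1571


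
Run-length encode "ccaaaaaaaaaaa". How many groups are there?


Input: ccaaaaaaaaaaa
Scanning for consecutive runs:
  Group 1: 'c' x 2 (positions 0-1)
  Group 2: 'a' x 11 (positions 2-12)
Total groups: 2

2


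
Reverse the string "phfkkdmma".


Input: phfkkdmma
Reading characters right to left:
  Position 8: 'a'
  Position 7: 'm'
  Position 6: 'm'
  Position 5: 'd'
  Position 4: 'k'
  Position 3: 'k'
  Position 2: 'f'
  Position 1: 'h'
  Position 0: 'p'
Reversed: ammdkkfhp

ammdkkfhp


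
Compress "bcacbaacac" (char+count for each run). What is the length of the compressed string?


Input: bcacbaacac
Runs:
  'b' x 1 => "b1"
  'c' x 1 => "c1"
  'a' x 1 => "a1"
  'c' x 1 => "c1"
  'b' x 1 => "b1"
  'a' x 2 => "a2"
  'c' x 1 => "c1"
  'a' x 1 => "a1"
  'c' x 1 => "c1"
Compressed: "b1c1a1c1b1a2c1a1c1"
Compressed length: 18

18


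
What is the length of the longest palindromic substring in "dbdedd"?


Input: "dbdedd"
Checking substrings for palindromes:
  [0:3] "dbd" (len 3) => palindrome
  [2:5] "ded" (len 3) => palindrome
  [4:6] "dd" (len 2) => palindrome
Longest palindromic substring: "dbd" with length 3

3


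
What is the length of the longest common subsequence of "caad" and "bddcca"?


LCS of "caad" and "bddcca"
DP table:
           b    d    d    c    c    a
      0    0    0    0    0    0    0
  c   0    0    0    0    1    1    1
  a   0    0    0    0    1    1    2
  a   0    0    0    0    1    1    2
  d   0    0    1    1    1    1    2
LCS length = dp[4][6] = 2

2


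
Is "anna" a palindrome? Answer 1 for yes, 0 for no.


Input: anna
Reversed: anna
  Compare pos 0 ('a') with pos 3 ('a'): match
  Compare pos 1 ('n') with pos 2 ('n'): match
Result: palindrome

1


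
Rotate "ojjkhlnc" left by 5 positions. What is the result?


Input: "ojjkhlnc", rotate left by 5
First 5 characters: "ojjkh"
Remaining characters: "lnc"
Concatenate remaining + first: "lnc" + "ojjkh" = "lncojjkh"

lncojjkh


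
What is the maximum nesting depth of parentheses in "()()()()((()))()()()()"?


Input: "()()()()((()))()()()()"
Tracking depth:
  Position 0 '(': depth becomes 1
  Position 1 ')': depth becomes 0
  Position 2 '(': depth becomes 1
  Position 3 ')': depth becomes 0
  Position 4 '(': depth becomes 1
  Position 5 ')': depth becomes 0
  Position 6 '(': depth becomes 1
  Position 7 ')': depth becomes 0
  Position 8 '(': depth becomes 1
  Position 9 '(': depth becomes 2
  Position 10 '(': depth becomes 3
  Position 11 ')': depth becomes 2
  Position 12 ')': depth becomes 1
  Position 13 ')': depth becomes 0
  Position 14 '(': depth becomes 1
  Position 15 ')': depth becomes 0
  Position 16 '(': depth becomes 1
  Position 17 ')': depth becomes 0
  Position 18 '(': depth becomes 1
  Position 19 ')': depth becomes 0
  Position 20 '(': depth becomes 1
  Position 21 ')': depth becomes 0
Maximum depth reached: 3

3


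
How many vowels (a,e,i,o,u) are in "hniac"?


Input: hniac
Checking each character:
  'h' at position 0: consonant
  'n' at position 1: consonant
  'i' at position 2: vowel (running total: 1)
  'a' at position 3: vowel (running total: 2)
  'c' at position 4: consonant
Total vowels: 2

2


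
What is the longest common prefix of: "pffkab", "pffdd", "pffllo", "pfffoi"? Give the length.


Words: pffkab, pffdd, pffllo, pfffoi
  Position 0: all 'p' => match
  Position 1: all 'f' => match
  Position 2: all 'f' => match
  Position 3: ('k', 'd', 'l', 'f') => mismatch, stop
LCP = "pff" (length 3)

3


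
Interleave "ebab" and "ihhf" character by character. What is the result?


Interleaving "ebab" and "ihhf":
  Position 0: 'e' from first, 'i' from second => "ei"
  Position 1: 'b' from first, 'h' from second => "bh"
  Position 2: 'a' from first, 'h' from second => "ah"
  Position 3: 'b' from first, 'f' from second => "bf"
Result: eibhahbf

eibhahbf


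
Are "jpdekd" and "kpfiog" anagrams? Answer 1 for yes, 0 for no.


Strings: "jpdekd", "kpfiog"
Sorted first:  ddejkp
Sorted second: fgikop
Differ at position 0: 'd' vs 'f' => not anagrams

0


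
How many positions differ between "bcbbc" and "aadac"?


Comparing "bcbbc" and "aadac" position by position:
  Position 0: 'b' vs 'a' => DIFFER
  Position 1: 'c' vs 'a' => DIFFER
  Position 2: 'b' vs 'd' => DIFFER
  Position 3: 'b' vs 'a' => DIFFER
  Position 4: 'c' vs 'c' => same
Positions that differ: 4

4


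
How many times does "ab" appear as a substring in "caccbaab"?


Searching for "ab" in "caccbaab"
Scanning each position:
  Position 0: "ca" => no
  Position 1: "ac" => no
  Position 2: "cc" => no
  Position 3: "cb" => no
  Position 4: "ba" => no
  Position 5: "aa" => no
  Position 6: "ab" => MATCH
Total occurrences: 1

1


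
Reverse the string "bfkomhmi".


Input: bfkomhmi
Reading characters right to left:
  Position 7: 'i'
  Position 6: 'm'
  Position 5: 'h'
  Position 4: 'm'
  Position 3: 'o'
  Position 2: 'k'
  Position 1: 'f'
  Position 0: 'b'
Reversed: imhmokfb

imhmokfb


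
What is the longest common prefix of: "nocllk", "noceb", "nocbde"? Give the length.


Words: nocllk, noceb, nocbde
  Position 0: all 'n' => match
  Position 1: all 'o' => match
  Position 2: all 'c' => match
  Position 3: ('l', 'e', 'b') => mismatch, stop
LCP = "noc" (length 3)

3


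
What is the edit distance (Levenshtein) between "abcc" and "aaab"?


Computing edit distance: "abcc" -> "aaab"
DP table:
           a    a    a    b
      0    1    2    3    4
  a   1    0    1    2    3
  b   2    1    1    2    2
  c   3    2    2    2    3
  c   4    3    3    3    3
Edit distance = dp[4][4] = 3

3


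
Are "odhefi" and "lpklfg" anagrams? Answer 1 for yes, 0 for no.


Strings: "odhefi", "lpklfg"
Sorted first:  defhio
Sorted second: fgkllp
Differ at position 0: 'd' vs 'f' => not anagrams

0


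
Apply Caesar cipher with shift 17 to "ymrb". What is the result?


Caesar cipher: shift "ymrb" by 17
  'y' (pos 24) + 17 = pos 15 = 'p'
  'm' (pos 12) + 17 = pos 3 = 'd'
  'r' (pos 17) + 17 = pos 8 = 'i'
  'b' (pos 1) + 17 = pos 18 = 's'
Result: pdis

pdis


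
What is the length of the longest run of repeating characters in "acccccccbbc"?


Input: "acccccccbbc"
Scanning for longest run:
  Position 1 ('c'): new char, reset run to 1
  Position 2 ('c'): continues run of 'c', length=2
  Position 3 ('c'): continues run of 'c', length=3
  Position 4 ('c'): continues run of 'c', length=4
  Position 5 ('c'): continues run of 'c', length=5
  Position 6 ('c'): continues run of 'c', length=6
  Position 7 ('c'): continues run of 'c', length=7
  Position 8 ('b'): new char, reset run to 1
  Position 9 ('b'): continues run of 'b', length=2
  Position 10 ('c'): new char, reset run to 1
Longest run: 'c' with length 7

7


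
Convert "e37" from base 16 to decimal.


Input: "e37" in base 16
Positional expansion:
  Digit 'e' (value 14) x 16^2 = 3584
  Digit '3' (value 3) x 16^1 = 48
  Digit '7' (value 7) x 16^0 = 7
Sum = 3639

3639


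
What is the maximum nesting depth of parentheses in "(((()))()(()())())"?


Input: "(((()))()(()())())"
Tracking depth:
  Position 0 '(': depth becomes 1
  Position 1 '(': depth becomes 2
  Position 2 '(': depth becomes 3
  Position 3 '(': depth becomes 4
  Position 4 ')': depth becomes 3
  Position 5 ')': depth becomes 2
  Position 6 ')': depth becomes 1
  Position 7 '(': depth becomes 2
  Position 8 ')': depth becomes 1
  Position 9 '(': depth becomes 2
  Position 10 '(': depth becomes 3
  Position 11 ')': depth becomes 2
  Position 12 '(': depth becomes 3
  Position 13 ')': depth becomes 2
  Position 14 ')': depth becomes 1
  Position 15 '(': depth becomes 2
  Position 16 ')': depth becomes 1
  Position 17 ')': depth becomes 0
Maximum depth reached: 4

4


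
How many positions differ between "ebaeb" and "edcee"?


Comparing "ebaeb" and "edcee" position by position:
  Position 0: 'e' vs 'e' => same
  Position 1: 'b' vs 'd' => DIFFER
  Position 2: 'a' vs 'c' => DIFFER
  Position 3: 'e' vs 'e' => same
  Position 4: 'b' vs 'e' => DIFFER
Positions that differ: 3

3


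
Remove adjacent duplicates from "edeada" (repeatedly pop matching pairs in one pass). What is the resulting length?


Input: edeada
Stack-based adjacent duplicate removal:
  Read 'e': push. Stack: e
  Read 'd': push. Stack: ed
  Read 'e': push. Stack: ede
  Read 'a': push. Stack: edea
  Read 'd': push. Stack: edead
  Read 'a': push. Stack: edeada
Final stack: "edeada" (length 6)

6


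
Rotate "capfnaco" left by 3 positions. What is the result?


Input: "capfnaco", rotate left by 3
First 3 characters: "cap"
Remaining characters: "fnaco"
Concatenate remaining + first: "fnaco" + "cap" = "fnacocap"

fnacocap


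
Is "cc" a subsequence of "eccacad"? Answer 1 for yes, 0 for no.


Check if "cc" is a subsequence of "eccacad"
Greedy scan:
  Position 0 ('e'): no match needed
  Position 1 ('c'): matches sub[0] = 'c'
  Position 2 ('c'): matches sub[1] = 'c'
  Position 3 ('a'): no match needed
  Position 4 ('c'): no match needed
  Position 5 ('a'): no match needed
  Position 6 ('d'): no match needed
All 2 characters matched => is a subsequence

1


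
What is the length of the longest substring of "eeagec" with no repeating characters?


Input: "eeagec"
Sliding window (track last position of each char):
  Position 0 ('e'): window [0,0] length 1 -- new best
  Position 1 ('e'): repeat (last at 0), move window start to 1
  Position 1 ('e'): window [1,1] length 1
  Position 2 ('a'): window [1,2] length 2 -- new best
  Position 3 ('g'): window [1,3] length 3 -- new best
  Position 4 ('e'): repeat (last at 1), move window start to 2
  Position 4 ('e'): window [2,4] length 3
  Position 5 ('c'): window [2,5] length 4 -- new best
Longest substring with no repeats: "agec" with length 4

4


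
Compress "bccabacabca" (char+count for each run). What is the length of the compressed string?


Input: bccabacabca
Runs:
  'b' x 1 => "b1"
  'c' x 2 => "c2"
  'a' x 1 => "a1"
  'b' x 1 => "b1"
  'a' x 1 => "a1"
  'c' x 1 => "c1"
  'a' x 1 => "a1"
  'b' x 1 => "b1"
  'c' x 1 => "c1"
  'a' x 1 => "a1"
Compressed: "b1c2a1b1a1c1a1b1c1a1"
Compressed length: 20

20


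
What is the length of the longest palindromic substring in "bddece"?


Input: "bddece"
Checking substrings for palindromes:
  [3:6] "ece" (len 3) => palindrome
  [1:3] "dd" (len 2) => palindrome
Longest palindromic substring: "ece" with length 3

3


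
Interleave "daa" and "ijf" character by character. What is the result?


Interleaving "daa" and "ijf":
  Position 0: 'd' from first, 'i' from second => "di"
  Position 1: 'a' from first, 'j' from second => "aj"
  Position 2: 'a' from first, 'f' from second => "af"
Result: diajaf

diajaf


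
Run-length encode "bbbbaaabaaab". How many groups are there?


Input: bbbbaaabaaab
Scanning for consecutive runs:
  Group 1: 'b' x 4 (positions 0-3)
  Group 2: 'a' x 3 (positions 4-6)
  Group 3: 'b' x 1 (positions 7-7)
  Group 4: 'a' x 3 (positions 8-10)
  Group 5: 'b' x 1 (positions 11-11)
Total groups: 5

5


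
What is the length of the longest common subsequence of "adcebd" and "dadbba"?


LCS of "adcebd" and "dadbba"
DP table:
           d    a    d    b    b    a
      0    0    0    0    0    0    0
  a   0    0    1    1    1    1    1
  d   0    1    1    2    2    2    2
  c   0    1    1    2    2    2    2
  e   0    1    1    2    2    2    2
  b   0    1    1    2    3    3    3
  d   0    1    1    2    3    3    3
LCS length = dp[6][6] = 3

3


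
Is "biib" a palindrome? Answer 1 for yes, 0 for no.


Input: biib
Reversed: biib
  Compare pos 0 ('b') with pos 3 ('b'): match
  Compare pos 1 ('i') with pos 2 ('i'): match
Result: palindrome

1


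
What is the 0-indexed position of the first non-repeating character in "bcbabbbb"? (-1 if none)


Input: bcbabbbb
Character frequencies:
  'a': 1
  'b': 6
  'c': 1
Scanning left to right for freq == 1:
  Position 0 ('b'): freq=6, skip
  Position 1 ('c'): unique! => answer = 1

1


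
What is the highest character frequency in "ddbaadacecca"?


Input: ddbaadacecca
Character counts:
  'a': 4
  'b': 1
  'c': 3
  'd': 3
  'e': 1
Maximum frequency: 4

4


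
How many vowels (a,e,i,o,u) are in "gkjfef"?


Input: gkjfef
Checking each character:
  'g' at position 0: consonant
  'k' at position 1: consonant
  'j' at position 2: consonant
  'f' at position 3: consonant
  'e' at position 4: vowel (running total: 1)
  'f' at position 5: consonant
Total vowels: 1

1


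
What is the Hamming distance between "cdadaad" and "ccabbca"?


Comparing "cdadaad" and "ccabbca" position by position:
  Position 0: 'c' vs 'c' => same
  Position 1: 'd' vs 'c' => differ
  Position 2: 'a' vs 'a' => same
  Position 3: 'd' vs 'b' => differ
  Position 4: 'a' vs 'b' => differ
  Position 5: 'a' vs 'c' => differ
  Position 6: 'd' vs 'a' => differ
Total differences (Hamming distance): 5

5


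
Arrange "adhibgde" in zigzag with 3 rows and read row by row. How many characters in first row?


Zigzag "adhibgde" into 3 rows:
Placing characters:
  'a' => row 0
  'd' => row 1
  'h' => row 2
  'i' => row 1
  'b' => row 0
  'g' => row 1
  'd' => row 2
  'e' => row 1
Rows:
  Row 0: "ab"
  Row 1: "dige"
  Row 2: "hd"
First row length: 2

2


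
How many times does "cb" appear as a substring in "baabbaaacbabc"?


Searching for "cb" in "baabbaaacbabc"
Scanning each position:
  Position 0: "ba" => no
  Position 1: "aa" => no
  Position 2: "ab" => no
  Position 3: "bb" => no
  Position 4: "ba" => no
  Position 5: "aa" => no
  Position 6: "aa" => no
  Position 7: "ac" => no
  Position 8: "cb" => MATCH
  Position 9: "ba" => no
  Position 10: "ab" => no
  Position 11: "bc" => no
Total occurrences: 1

1


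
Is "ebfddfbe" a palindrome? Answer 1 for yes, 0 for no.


Input: ebfddfbe
Reversed: ebfddfbe
  Compare pos 0 ('e') with pos 7 ('e'): match
  Compare pos 1 ('b') with pos 6 ('b'): match
  Compare pos 2 ('f') with pos 5 ('f'): match
  Compare pos 3 ('d') with pos 4 ('d'): match
Result: palindrome

1


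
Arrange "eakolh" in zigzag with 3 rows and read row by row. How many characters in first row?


Zigzag "eakolh" into 3 rows:
Placing characters:
  'e' => row 0
  'a' => row 1
  'k' => row 2
  'o' => row 1
  'l' => row 0
  'h' => row 1
Rows:
  Row 0: "el"
  Row 1: "aoh"
  Row 2: "k"
First row length: 2

2


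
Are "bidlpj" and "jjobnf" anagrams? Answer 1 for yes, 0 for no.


Strings: "bidlpj", "jjobnf"
Sorted first:  bdijlp
Sorted second: bfjjno
Differ at position 1: 'd' vs 'f' => not anagrams

0


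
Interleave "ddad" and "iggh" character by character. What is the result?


Interleaving "ddad" and "iggh":
  Position 0: 'd' from first, 'i' from second => "di"
  Position 1: 'd' from first, 'g' from second => "dg"
  Position 2: 'a' from first, 'g' from second => "ag"
  Position 3: 'd' from first, 'h' from second => "dh"
Result: didgagdh

didgagdh


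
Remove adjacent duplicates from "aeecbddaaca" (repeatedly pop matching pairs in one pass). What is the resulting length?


Input: aeecbddaaca
Stack-based adjacent duplicate removal:
  Read 'a': push. Stack: a
  Read 'e': push. Stack: ae
  Read 'e': matches stack top 'e' => pop. Stack: a
  Read 'c': push. Stack: ac
  Read 'b': push. Stack: acb
  Read 'd': push. Stack: acbd
  Read 'd': matches stack top 'd' => pop. Stack: acb
  Read 'a': push. Stack: acba
  Read 'a': matches stack top 'a' => pop. Stack: acb
  Read 'c': push. Stack: acbc
  Read 'a': push. Stack: acbca
Final stack: "acbca" (length 5)

5


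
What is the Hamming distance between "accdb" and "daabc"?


Comparing "accdb" and "daabc" position by position:
  Position 0: 'a' vs 'd' => differ
  Position 1: 'c' vs 'a' => differ
  Position 2: 'c' vs 'a' => differ
  Position 3: 'd' vs 'b' => differ
  Position 4: 'b' vs 'c' => differ
Total differences (Hamming distance): 5

5


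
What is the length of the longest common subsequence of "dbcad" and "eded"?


LCS of "dbcad" and "eded"
DP table:
           e    d    e    d
      0    0    0    0    0
  d   0    0    1    1    1
  b   0    0    1    1    1
  c   0    0    1    1    1
  a   0    0    1    1    1
  d   0    0    1    1    2
LCS length = dp[5][4] = 2

2


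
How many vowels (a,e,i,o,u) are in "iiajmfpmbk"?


Input: iiajmfpmbk
Checking each character:
  'i' at position 0: vowel (running total: 1)
  'i' at position 1: vowel (running total: 2)
  'a' at position 2: vowel (running total: 3)
  'j' at position 3: consonant
  'm' at position 4: consonant
  'f' at position 5: consonant
  'p' at position 6: consonant
  'm' at position 7: consonant
  'b' at position 8: consonant
  'k' at position 9: consonant
Total vowels: 3

3


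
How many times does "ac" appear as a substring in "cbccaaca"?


Searching for "ac" in "cbccaaca"
Scanning each position:
  Position 0: "cb" => no
  Position 1: "bc" => no
  Position 2: "cc" => no
  Position 3: "ca" => no
  Position 4: "aa" => no
  Position 5: "ac" => MATCH
  Position 6: "ca" => no
Total occurrences: 1

1


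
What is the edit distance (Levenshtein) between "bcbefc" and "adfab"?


Computing edit distance: "bcbefc" -> "adfab"
DP table:
           a    d    f    a    b
      0    1    2    3    4    5
  b   1    1    2    3    4    4
  c   2    2    2    3    4    5
  b   3    3    3    3    4    4
  e   4    4    4    4    4    5
  f   5    5    5    4    5    5
  c   6    6    6    5    5    6
Edit distance = dp[6][5] = 6

6


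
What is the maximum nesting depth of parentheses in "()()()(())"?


Input: "()()()(())"
Tracking depth:
  Position 0 '(': depth becomes 1
  Position 1 ')': depth becomes 0
  Position 2 '(': depth becomes 1
  Position 3 ')': depth becomes 0
  Position 4 '(': depth becomes 1
  Position 5 ')': depth becomes 0
  Position 6 '(': depth becomes 1
  Position 7 '(': depth becomes 2
  Position 8 ')': depth becomes 1
  Position 9 ')': depth becomes 0
Maximum depth reached: 2

2


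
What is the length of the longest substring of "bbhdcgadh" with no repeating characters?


Input: "bbhdcgadh"
Sliding window (track last position of each char):
  Position 0 ('b'): window [0,0] length 1 -- new best
  Position 1 ('b'): repeat (last at 0), move window start to 1
  Position 1 ('b'): window [1,1] length 1
  Position 2 ('h'): window [1,2] length 2 -- new best
  Position 3 ('d'): window [1,3] length 3 -- new best
  Position 4 ('c'): window [1,4] length 4 -- new best
  Position 5 ('g'): window [1,5] length 5 -- new best
  Position 6 ('a'): window [1,6] length 6 -- new best
  Position 7 ('d'): repeat (last at 3), move window start to 4
  Position 7 ('d'): window [4,7] length 4
  Position 8 ('h'): window [4,8] length 5
Longest substring with no repeats: "bhdcga" with length 6

6


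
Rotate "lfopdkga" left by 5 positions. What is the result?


Input: "lfopdkga", rotate left by 5
First 5 characters: "lfopd"
Remaining characters: "kga"
Concatenate remaining + first: "kga" + "lfopd" = "kgalfopd"

kgalfopd


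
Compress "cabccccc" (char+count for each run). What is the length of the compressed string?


Input: cabccccc
Runs:
  'c' x 1 => "c1"
  'a' x 1 => "a1"
  'b' x 1 => "b1"
  'c' x 5 => "c5"
Compressed: "c1a1b1c5"
Compressed length: 8

8


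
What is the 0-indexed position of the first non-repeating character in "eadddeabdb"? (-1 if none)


Input: eadddeabdb
Character frequencies:
  'a': 2
  'b': 2
  'd': 4
  'e': 2
Scanning left to right for freq == 1:
  Position 0 ('e'): freq=2, skip
  Position 1 ('a'): freq=2, skip
  Position 2 ('d'): freq=4, skip
  Position 3 ('d'): freq=4, skip
  Position 4 ('d'): freq=4, skip
  Position 5 ('e'): freq=2, skip
  Position 6 ('a'): freq=2, skip
  Position 7 ('b'): freq=2, skip
  Position 8 ('d'): freq=4, skip
  Position 9 ('b'): freq=2, skip
  No unique character found => answer = -1

-1


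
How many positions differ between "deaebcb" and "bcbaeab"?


Comparing "deaebcb" and "bcbaeab" position by position:
  Position 0: 'd' vs 'b' => DIFFER
  Position 1: 'e' vs 'c' => DIFFER
  Position 2: 'a' vs 'b' => DIFFER
  Position 3: 'e' vs 'a' => DIFFER
  Position 4: 'b' vs 'e' => DIFFER
  Position 5: 'c' vs 'a' => DIFFER
  Position 6: 'b' vs 'b' => same
Positions that differ: 6

6


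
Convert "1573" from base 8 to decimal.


Input: "1573" in base 8
Positional expansion:
  Digit '1' (value 1) x 8^3 = 512
  Digit '5' (value 5) x 8^2 = 320
  Digit '7' (value 7) x 8^1 = 56
  Digit '3' (value 3) x 8^0 = 3
Sum = 891

891


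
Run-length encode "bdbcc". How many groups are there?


Input: bdbcc
Scanning for consecutive runs:
  Group 1: 'b' x 1 (positions 0-0)
  Group 2: 'd' x 1 (positions 1-1)
  Group 3: 'b' x 1 (positions 2-2)
  Group 4: 'c' x 2 (positions 3-4)
Total groups: 4

4


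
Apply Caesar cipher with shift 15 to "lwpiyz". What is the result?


Caesar cipher: shift "lwpiyz" by 15
  'l' (pos 11) + 15 = pos 0 = 'a'
  'w' (pos 22) + 15 = pos 11 = 'l'
  'p' (pos 15) + 15 = pos 4 = 'e'
  'i' (pos 8) + 15 = pos 23 = 'x'
  'y' (pos 24) + 15 = pos 13 = 'n'
  'z' (pos 25) + 15 = pos 14 = 'o'
Result: alexno

alexno


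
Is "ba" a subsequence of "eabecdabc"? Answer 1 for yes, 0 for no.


Check if "ba" is a subsequence of "eabecdabc"
Greedy scan:
  Position 0 ('e'): no match needed
  Position 1 ('a'): no match needed
  Position 2 ('b'): matches sub[0] = 'b'
  Position 3 ('e'): no match needed
  Position 4 ('c'): no match needed
  Position 5 ('d'): no match needed
  Position 6 ('a'): matches sub[1] = 'a'
  Position 7 ('b'): no match needed
  Position 8 ('c'): no match needed
All 2 characters matched => is a subsequence

1


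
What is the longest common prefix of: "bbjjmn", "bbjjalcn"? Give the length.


Words: bbjjmn, bbjjalcn
  Position 0: all 'b' => match
  Position 1: all 'b' => match
  Position 2: all 'j' => match
  Position 3: all 'j' => match
  Position 4: ('m', 'a') => mismatch, stop
LCP = "bbjj" (length 4)

4


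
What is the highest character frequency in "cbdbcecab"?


Input: cbdbcecab
Character counts:
  'a': 1
  'b': 3
  'c': 3
  'd': 1
  'e': 1
Maximum frequency: 3

3


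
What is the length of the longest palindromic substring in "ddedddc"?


Input: "ddedddc"
Checking substrings for palindromes:
  [0:5] "ddedd" (len 5) => palindrome
  [1:4] "ded" (len 3) => palindrome
  [3:6] "ddd" (len 3) => palindrome
  [0:2] "dd" (len 2) => palindrome
  [3:5] "dd" (len 2) => palindrome
  [4:6] "dd" (len 2) => palindrome
Longest palindromic substring: "ddedd" with length 5

5


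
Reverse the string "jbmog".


Input: jbmog
Reading characters right to left:
  Position 4: 'g'
  Position 3: 'o'
  Position 2: 'm'
  Position 1: 'b'
  Position 0: 'j'
Reversed: gombj

gombj


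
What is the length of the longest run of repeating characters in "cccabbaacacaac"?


Input: "cccabbaacacaac"
Scanning for longest run:
  Position 1 ('c'): continues run of 'c', length=2
  Position 2 ('c'): continues run of 'c', length=3
  Position 3 ('a'): new char, reset run to 1
  Position 4 ('b'): new char, reset run to 1
  Position 5 ('b'): continues run of 'b', length=2
  Position 6 ('a'): new char, reset run to 1
  Position 7 ('a'): continues run of 'a', length=2
  Position 8 ('c'): new char, reset run to 1
  Position 9 ('a'): new char, reset run to 1
  Position 10 ('c'): new char, reset run to 1
  Position 11 ('a'): new char, reset run to 1
  Position 12 ('a'): continues run of 'a', length=2
  Position 13 ('c'): new char, reset run to 1
Longest run: 'c' with length 3

3


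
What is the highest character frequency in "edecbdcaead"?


Input: edecbdcaead
Character counts:
  'a': 2
  'b': 1
  'c': 2
  'd': 3
  'e': 3
Maximum frequency: 3

3


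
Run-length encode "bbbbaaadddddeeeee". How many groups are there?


Input: bbbbaaadddddeeeee
Scanning for consecutive runs:
  Group 1: 'b' x 4 (positions 0-3)
  Group 2: 'a' x 3 (positions 4-6)
  Group 3: 'd' x 5 (positions 7-11)
  Group 4: 'e' x 5 (positions 12-16)
Total groups: 4

4


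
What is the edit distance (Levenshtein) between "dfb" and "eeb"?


Computing edit distance: "dfb" -> "eeb"
DP table:
           e    e    b
      0    1    2    3
  d   1    1    2    3
  f   2    2    2    3
  b   3    3    3    2
Edit distance = dp[3][3] = 2

2


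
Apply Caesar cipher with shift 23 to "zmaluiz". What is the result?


Caesar cipher: shift "zmaluiz" by 23
  'z' (pos 25) + 23 = pos 22 = 'w'
  'm' (pos 12) + 23 = pos 9 = 'j'
  'a' (pos 0) + 23 = pos 23 = 'x'
  'l' (pos 11) + 23 = pos 8 = 'i'
  'u' (pos 20) + 23 = pos 17 = 'r'
  'i' (pos 8) + 23 = pos 5 = 'f'
  'z' (pos 25) + 23 = pos 22 = 'w'
Result: wjxirfw

wjxirfw


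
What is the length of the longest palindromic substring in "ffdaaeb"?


Input: "ffdaaeb"
Checking substrings for palindromes:
  [0:2] "ff" (len 2) => palindrome
  [3:5] "aa" (len 2) => palindrome
Longest palindromic substring: "ff" with length 2

2


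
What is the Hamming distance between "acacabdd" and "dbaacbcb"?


Comparing "acacabdd" and "dbaacbcb" position by position:
  Position 0: 'a' vs 'd' => differ
  Position 1: 'c' vs 'b' => differ
  Position 2: 'a' vs 'a' => same
  Position 3: 'c' vs 'a' => differ
  Position 4: 'a' vs 'c' => differ
  Position 5: 'b' vs 'b' => same
  Position 6: 'd' vs 'c' => differ
  Position 7: 'd' vs 'b' => differ
Total differences (Hamming distance): 6

6


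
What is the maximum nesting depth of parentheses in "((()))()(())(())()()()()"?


Input: "((()))()(())(())()()()()"
Tracking depth:
  Position 0 '(': depth becomes 1
  Position 1 '(': depth becomes 2
  Position 2 '(': depth becomes 3
  Position 3 ')': depth becomes 2
  Position 4 ')': depth becomes 1
  Position 5 ')': depth becomes 0
  Position 6 '(': depth becomes 1
  Position 7 ')': depth becomes 0
  Position 8 '(': depth becomes 1
  Position 9 '(': depth becomes 2
  Position 10 ')': depth becomes 1
  Position 11 ')': depth becomes 0
  Position 12 '(': depth becomes 1
  Position 13 '(': depth becomes 2
  Position 14 ')': depth becomes 1
  Position 15 ')': depth becomes 0
  Position 16 '(': depth becomes 1
  Position 17 ')': depth becomes 0
  Position 18 '(': depth becomes 1
  Position 19 ')': depth becomes 0
  Position 20 '(': depth becomes 1
  Position 21 ')': depth becomes 0
  Position 22 '(': depth becomes 1
  Position 23 ')': depth becomes 0
Maximum depth reached: 3

3


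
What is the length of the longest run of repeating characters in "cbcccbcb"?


Input: "cbcccbcb"
Scanning for longest run:
  Position 1 ('b'): new char, reset run to 1
  Position 2 ('c'): new char, reset run to 1
  Position 3 ('c'): continues run of 'c', length=2
  Position 4 ('c'): continues run of 'c', length=3
  Position 5 ('b'): new char, reset run to 1
  Position 6 ('c'): new char, reset run to 1
  Position 7 ('b'): new char, reset run to 1
Longest run: 'c' with length 3

3


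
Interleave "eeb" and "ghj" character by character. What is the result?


Interleaving "eeb" and "ghj":
  Position 0: 'e' from first, 'g' from second => "eg"
  Position 1: 'e' from first, 'h' from second => "eh"
  Position 2: 'b' from first, 'j' from second => "bj"
Result: egehbj

egehbj


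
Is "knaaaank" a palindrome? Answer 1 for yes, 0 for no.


Input: knaaaank
Reversed: knaaaank
  Compare pos 0 ('k') with pos 7 ('k'): match
  Compare pos 1 ('n') with pos 6 ('n'): match
  Compare pos 2 ('a') with pos 5 ('a'): match
  Compare pos 3 ('a') with pos 4 ('a'): match
Result: palindrome

1


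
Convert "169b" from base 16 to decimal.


Input: "169b" in base 16
Positional expansion:
  Digit '1' (value 1) x 16^3 = 4096
  Digit '6' (value 6) x 16^2 = 1536
  Digit '9' (value 9) x 16^1 = 144
  Digit 'b' (value 11) x 16^0 = 11
Sum = 5787

5787


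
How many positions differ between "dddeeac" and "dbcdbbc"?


Comparing "dddeeac" and "dbcdbbc" position by position:
  Position 0: 'd' vs 'd' => same
  Position 1: 'd' vs 'b' => DIFFER
  Position 2: 'd' vs 'c' => DIFFER
  Position 3: 'e' vs 'd' => DIFFER
  Position 4: 'e' vs 'b' => DIFFER
  Position 5: 'a' vs 'b' => DIFFER
  Position 6: 'c' vs 'c' => same
Positions that differ: 5

5


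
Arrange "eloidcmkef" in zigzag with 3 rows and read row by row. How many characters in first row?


Zigzag "eloidcmkef" into 3 rows:
Placing characters:
  'e' => row 0
  'l' => row 1
  'o' => row 2
  'i' => row 1
  'd' => row 0
  'c' => row 1
  'm' => row 2
  'k' => row 1
  'e' => row 0
  'f' => row 1
Rows:
  Row 0: "ede"
  Row 1: "lickf"
  Row 2: "om"
First row length: 3

3


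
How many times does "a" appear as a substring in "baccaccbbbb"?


Searching for "a" in "baccaccbbbb"
Scanning each position:
  Position 0: "b" => no
  Position 1: "a" => MATCH
  Position 2: "c" => no
  Position 3: "c" => no
  Position 4: "a" => MATCH
  Position 5: "c" => no
  Position 6: "c" => no
  Position 7: "b" => no
  Position 8: "b" => no
  Position 9: "b" => no
  Position 10: "b" => no
Total occurrences: 2

2


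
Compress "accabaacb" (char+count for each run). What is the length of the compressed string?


Input: accabaacb
Runs:
  'a' x 1 => "a1"
  'c' x 2 => "c2"
  'a' x 1 => "a1"
  'b' x 1 => "b1"
  'a' x 2 => "a2"
  'c' x 1 => "c1"
  'b' x 1 => "b1"
Compressed: "a1c2a1b1a2c1b1"
Compressed length: 14

14


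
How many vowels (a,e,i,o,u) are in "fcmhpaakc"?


Input: fcmhpaakc
Checking each character:
  'f' at position 0: consonant
  'c' at position 1: consonant
  'm' at position 2: consonant
  'h' at position 3: consonant
  'p' at position 4: consonant
  'a' at position 5: vowel (running total: 1)
  'a' at position 6: vowel (running total: 2)
  'k' at position 7: consonant
  'c' at position 8: consonant
Total vowels: 2

2


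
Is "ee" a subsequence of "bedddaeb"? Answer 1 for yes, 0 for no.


Check if "ee" is a subsequence of "bedddaeb"
Greedy scan:
  Position 0 ('b'): no match needed
  Position 1 ('e'): matches sub[0] = 'e'
  Position 2 ('d'): no match needed
  Position 3 ('d'): no match needed
  Position 4 ('d'): no match needed
  Position 5 ('a'): no match needed
  Position 6 ('e'): matches sub[1] = 'e'
  Position 7 ('b'): no match needed
All 2 characters matched => is a subsequence

1


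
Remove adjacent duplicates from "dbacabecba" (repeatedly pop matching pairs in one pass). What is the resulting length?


Input: dbacabecba
Stack-based adjacent duplicate removal:
  Read 'd': push. Stack: d
  Read 'b': push. Stack: db
  Read 'a': push. Stack: dba
  Read 'c': push. Stack: dbac
  Read 'a': push. Stack: dbaca
  Read 'b': push. Stack: dbacab
  Read 'e': push. Stack: dbacabe
  Read 'c': push. Stack: dbacabec
  Read 'b': push. Stack: dbacabecb
  Read 'a': push. Stack: dbacabecba
Final stack: "dbacabecba" (length 10)

10


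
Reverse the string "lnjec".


Input: lnjec
Reading characters right to left:
  Position 4: 'c'
  Position 3: 'e'
  Position 2: 'j'
  Position 1: 'n'
  Position 0: 'l'
Reversed: cejnl

cejnl


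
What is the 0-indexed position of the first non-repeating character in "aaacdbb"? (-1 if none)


Input: aaacdbb
Character frequencies:
  'a': 3
  'b': 2
  'c': 1
  'd': 1
Scanning left to right for freq == 1:
  Position 0 ('a'): freq=3, skip
  Position 1 ('a'): freq=3, skip
  Position 2 ('a'): freq=3, skip
  Position 3 ('c'): unique! => answer = 3

3


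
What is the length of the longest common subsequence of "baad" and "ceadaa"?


LCS of "baad" and "ceadaa"
DP table:
           c    e    a    d    a    a
      0    0    0    0    0    0    0
  b   0    0    0    0    0    0    0
  a   0    0    0    1    1    1    1
  a   0    0    0    1    1    2    2
  d   0    0    0    1    2    2    2
LCS length = dp[4][6] = 2

2


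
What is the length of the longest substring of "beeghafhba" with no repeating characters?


Input: "beeghafhba"
Sliding window (track last position of each char):
  Position 0 ('b'): window [0,0] length 1 -- new best
  Position 1 ('e'): window [0,1] length 2 -- new best
  Position 2 ('e'): repeat (last at 1), move window start to 2
  Position 2 ('e'): window [2,2] length 1
  Position 3 ('g'): window [2,3] length 2
  Position 4 ('h'): window [2,4] length 3 -- new best
  Position 5 ('a'): window [2,5] length 4 -- new best
  Position 6 ('f'): window [2,6] length 5 -- new best
  Position 7 ('h'): repeat (last at 4), move window start to 5
  Position 7 ('h'): window [5,7] length 3
  Position 8 ('b'): window [5,8] length 4
  Position 9 ('a'): repeat (last at 5), move window start to 6
  Position 9 ('a'): window [6,9] length 4
Longest substring with no repeats: "eghaf" with length 5

5


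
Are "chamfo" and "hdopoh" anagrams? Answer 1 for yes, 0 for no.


Strings: "chamfo", "hdopoh"
Sorted first:  acfhmo
Sorted second: dhhoop
Differ at position 0: 'a' vs 'd' => not anagrams

0


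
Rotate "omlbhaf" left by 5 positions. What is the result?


Input: "omlbhaf", rotate left by 5
First 5 characters: "omlbh"
Remaining characters: "af"
Concatenate remaining + first: "af" + "omlbh" = "afomlbh"

afomlbh


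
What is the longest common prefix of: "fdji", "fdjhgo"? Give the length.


Words: fdji, fdjhgo
  Position 0: all 'f' => match
  Position 1: all 'd' => match
  Position 2: all 'j' => match
  Position 3: ('i', 'h') => mismatch, stop
LCP = "fdj" (length 3)

3


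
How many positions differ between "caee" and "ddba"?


Comparing "caee" and "ddba" position by position:
  Position 0: 'c' vs 'd' => DIFFER
  Position 1: 'a' vs 'd' => DIFFER
  Position 2: 'e' vs 'b' => DIFFER
  Position 3: 'e' vs 'a' => DIFFER
Positions that differ: 4

4


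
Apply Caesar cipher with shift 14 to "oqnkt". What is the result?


Caesar cipher: shift "oqnkt" by 14
  'o' (pos 14) + 14 = pos 2 = 'c'
  'q' (pos 16) + 14 = pos 4 = 'e'
  'n' (pos 13) + 14 = pos 1 = 'b'
  'k' (pos 10) + 14 = pos 24 = 'y'
  't' (pos 19) + 14 = pos 7 = 'h'
Result: cebyh

cebyh


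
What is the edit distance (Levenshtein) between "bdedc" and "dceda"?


Computing edit distance: "bdedc" -> "dceda"
DP table:
           d    c    e    d    a
      0    1    2    3    4    5
  b   1    1    2    3    4    5
  d   2    1    2    3    3    4
  e   3    2    2    2    3    4
  d   4    3    3    3    2    3
  c   5    4    3    4    3    3
Edit distance = dp[5][5] = 3

3
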